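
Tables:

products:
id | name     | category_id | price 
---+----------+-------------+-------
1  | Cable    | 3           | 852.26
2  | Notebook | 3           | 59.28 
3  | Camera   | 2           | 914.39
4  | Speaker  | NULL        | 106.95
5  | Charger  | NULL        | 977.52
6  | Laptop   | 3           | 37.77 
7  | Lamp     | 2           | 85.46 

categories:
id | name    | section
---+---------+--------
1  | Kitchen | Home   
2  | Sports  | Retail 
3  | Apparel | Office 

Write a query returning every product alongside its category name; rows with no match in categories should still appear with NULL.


LEFT JOIN keeps every row from products (the left table); where category_id has no match in categories, the category columns become NULL. Walk through each product:
  - product 1 (Cable): category_id=3 -> matches Apparel
  - product 2 (Notebook): category_id=3 -> matches Apparel
  - product 3 (Camera): category_id=2 -> matches Sports
  - product 4 (Speaker): category_id=NULL, no match -> kept with NULL
  - product 5 (Charger): category_id=NULL, no match -> kept with NULL
  - product 6 (Laptop): category_id=3 -> matches Apparel
  - product 7 (Lamp): category_id=2 -> matches Sports
All 7 rows appear; 2 have NULL category.

SQL:
SELECT a.name, b.name AS category
FROM products a
LEFT JOIN categories b ON a.category_id = b.id

Result:
name     | category
---------+---------
Cable    | Apparel 
Notebook | Apparel 
Camera   | Sports  
Speaker  | NULL    
Charger  | NULL    
Laptop   | Apparel 
Lamp     | Sports  


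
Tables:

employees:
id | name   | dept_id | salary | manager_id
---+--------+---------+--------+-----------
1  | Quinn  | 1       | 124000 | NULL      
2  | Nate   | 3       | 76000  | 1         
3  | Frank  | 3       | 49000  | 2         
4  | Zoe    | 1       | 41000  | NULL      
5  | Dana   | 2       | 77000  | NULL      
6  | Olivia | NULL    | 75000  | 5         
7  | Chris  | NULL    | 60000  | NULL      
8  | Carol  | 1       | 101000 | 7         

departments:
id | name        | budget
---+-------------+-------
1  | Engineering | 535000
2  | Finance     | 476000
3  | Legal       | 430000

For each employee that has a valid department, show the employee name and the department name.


INNER JOIN keeps only employees rows whose dept_id matches an id in departments. Walk through each employee:
  - employee 1 (Quinn): dept_id=1 -> matches Engineering
  - employee 2 (Nate): dept_id=3 -> matches Legal
  - employee 3 (Frank): dept_id=3 -> matches Legal
  - employee 4 (Zoe): dept_id=1 -> matches Engineering
  - employee 5 (Dana): dept_id=2 -> matches Finance
  - employee 6 (Olivia): dept_id=NULL, no match -> dropped
  - employee 7 (Chris): dept_id=NULL, no match -> dropped
  - employee 8 (Carol): dept_id=1 -> matches Engineering
So 2 of 8 rows are dropped.

SQL:
SELECT a.name, b.name AS department
FROM employees a
INNER JOIN departments b ON a.dept_id = b.id

Result:
name  | department 
------+------------
Quinn | Engineering
Nate  | Legal      
Frank | Legal      
Zoe   | Engineering
Dana  | Finance    
Carol | Engineering


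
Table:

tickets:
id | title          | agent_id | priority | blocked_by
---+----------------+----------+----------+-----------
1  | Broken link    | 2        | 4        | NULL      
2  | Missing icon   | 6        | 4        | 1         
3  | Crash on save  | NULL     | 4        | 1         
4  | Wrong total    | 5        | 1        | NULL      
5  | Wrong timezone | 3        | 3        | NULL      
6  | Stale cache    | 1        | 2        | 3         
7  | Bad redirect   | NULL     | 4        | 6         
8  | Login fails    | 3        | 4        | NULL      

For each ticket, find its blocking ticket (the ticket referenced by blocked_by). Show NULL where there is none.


This is a self-join: tickets is joined to a second copy of itself, matching each row's blocked_by to another row's id. Use LEFT JOIN so rows with blocked_by=NULL are kept.
  - ticket 1 (Broken link): blocked_by=NULL -> NULL
  - ticket 2 (Missing icon): blocked_by=1 -> Broken link
  - ticket 3 (Crash on save): blocked_by=1 -> Broken link
  - ticket 4 (Wrong total): blocked_by=NULL -> NULL
  - ticket 5 (Wrong timezone): blocked_by=NULL -> NULL
  - ticket 6 (Stale cache): blocked_by=3 -> Crash on save
  - ticket 7 (Bad redirect): blocked_by=6 -> Stale cache
  - ticket 8 (Login fails): blocked_by=NULL -> NULL

SQL:
SELECT a.title AS item, b.title AS blocked_by
FROM tickets a
LEFT JOIN tickets b ON a.blocked_by = b.id

Result:
item           | blocked_by   
---------------+--------------
Broken link    | NULL         
Missing icon   | Broken link  
Crash on save  | Broken link  
Wrong total    | NULL         
Wrong timezone | NULL         
Stale cache    | Crash on save
Bad redirect   | Stale cache  
Login fails    | NULL         


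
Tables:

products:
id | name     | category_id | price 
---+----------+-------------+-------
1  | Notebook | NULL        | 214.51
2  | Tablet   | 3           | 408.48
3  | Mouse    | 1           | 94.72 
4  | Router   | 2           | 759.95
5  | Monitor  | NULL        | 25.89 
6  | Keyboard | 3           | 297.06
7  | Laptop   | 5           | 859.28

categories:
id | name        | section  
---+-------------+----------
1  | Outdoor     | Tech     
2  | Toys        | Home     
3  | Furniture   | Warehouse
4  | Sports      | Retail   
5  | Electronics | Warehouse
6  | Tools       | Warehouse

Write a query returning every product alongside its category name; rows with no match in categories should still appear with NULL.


LEFT JOIN keeps every row from products (the left table); where category_id has no match in categories, the category columns become NULL. Walk through each product:
  - product 1 (Notebook): category_id=NULL, no match -> kept with NULL
  - product 2 (Tablet): category_id=3 -> matches Furniture
  - product 3 (Mouse): category_id=1 -> matches Outdoor
  - product 4 (Router): category_id=2 -> matches Toys
  - product 5 (Monitor): category_id=NULL, no match -> kept with NULL
  - product 6 (Keyboard): category_id=3 -> matches Furniture
  - product 7 (Laptop): category_id=5 -> matches Electronics
All 7 rows appear; 2 have NULL category.

SQL:
SELECT a.name, b.name AS category
FROM products a
LEFT JOIN categories b ON a.category_id = b.id

Result:
name     | category   
---------+------------
Notebook | NULL       
Tablet   | Furniture  
Mouse    | Outdoor    
Router   | Toys       
Monitor  | NULL       
Keyboard | Furniture  
Laptop   | Electronics


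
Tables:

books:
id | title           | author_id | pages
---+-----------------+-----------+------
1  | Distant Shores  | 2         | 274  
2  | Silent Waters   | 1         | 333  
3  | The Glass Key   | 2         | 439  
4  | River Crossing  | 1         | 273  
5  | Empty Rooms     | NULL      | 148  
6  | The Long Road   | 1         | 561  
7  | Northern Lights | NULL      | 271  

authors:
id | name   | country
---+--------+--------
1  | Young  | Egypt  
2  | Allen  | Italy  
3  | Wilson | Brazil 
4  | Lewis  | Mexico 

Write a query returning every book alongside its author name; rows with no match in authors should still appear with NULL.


LEFT JOIN keeps every row from books (the left table); where author_id has no match in authors, the author columns become NULL. Walk through each book:
  - book 1 (Distant Shores): author_id=2 -> matches Allen
  - book 2 (Silent Waters): author_id=1 -> matches Young
  - book 3 (The Glass Key): author_id=2 -> matches Allen
  - book 4 (River Crossing): author_id=1 -> matches Young
  - book 5 (Empty Rooms): author_id=NULL, no match -> kept with NULL
  - book 6 (The Long Road): author_id=1 -> matches Young
  - book 7 (Northern Lights): author_id=NULL, no match -> kept with NULL
All 7 rows appear; 2 have NULL author.

SQL:
SELECT a.title, b.name AS author
FROM books a
LEFT JOIN authors b ON a.author_id = b.id

Result:
title           | author
----------------+-------
Distant Shores  | Allen 
Silent Waters   | Young 
The Glass Key   | Allen 
River Crossing  | Young 
Empty Rooms     | NULL  
The Long Road   | Young 
Northern Lights | NULL  


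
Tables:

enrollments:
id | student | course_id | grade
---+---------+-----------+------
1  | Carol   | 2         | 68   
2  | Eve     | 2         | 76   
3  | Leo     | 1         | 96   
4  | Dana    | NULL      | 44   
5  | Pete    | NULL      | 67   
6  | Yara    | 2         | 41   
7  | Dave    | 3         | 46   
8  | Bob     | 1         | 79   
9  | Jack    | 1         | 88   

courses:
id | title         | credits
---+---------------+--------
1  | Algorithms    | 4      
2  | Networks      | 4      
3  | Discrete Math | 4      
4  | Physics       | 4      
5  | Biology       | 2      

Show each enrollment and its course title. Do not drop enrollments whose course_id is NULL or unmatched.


LEFT JOIN keeps every row from enrollments (the left table); where course_id has no match in courses, the course columns become NULL. Walk through each enrollment:
  - enrollment 1 (Carol): course_id=2 -> matches Networks
  - enrollment 2 (Eve): course_id=2 -> matches Networks
  - enrollment 3 (Leo): course_id=1 -> matches Algorithms
  - enrollment 4 (Dana): course_id=NULL, no match -> kept with NULL
  - enrollment 5 (Pete): course_id=NULL, no match -> kept with NULL
  - enrollment 6 (Yara): course_id=2 -> matches Networks
  - enrollment 7 (Dave): course_id=3 -> matches Discrete Math
  - enrollment 8 (Bob): course_id=1 -> matches Algorithms
  - enrollment 9 (Jack): course_id=1 -> matches Algorithms
All 9 rows appear; 2 have NULL course.

SQL:
SELECT a.student, b.title AS course
FROM enrollments a
LEFT JOIN courses b ON a.course_id = b.id

Result:
student | course       
--------+--------------
Carol   | Networks     
Eve     | Networks     
Leo     | Algorithms   
Dana    | NULL         
Pete    | NULL         
Yara    | Networks     
Dave    | Discrete Math
Bob     | Algorithms   
Jack    | Algorithms   


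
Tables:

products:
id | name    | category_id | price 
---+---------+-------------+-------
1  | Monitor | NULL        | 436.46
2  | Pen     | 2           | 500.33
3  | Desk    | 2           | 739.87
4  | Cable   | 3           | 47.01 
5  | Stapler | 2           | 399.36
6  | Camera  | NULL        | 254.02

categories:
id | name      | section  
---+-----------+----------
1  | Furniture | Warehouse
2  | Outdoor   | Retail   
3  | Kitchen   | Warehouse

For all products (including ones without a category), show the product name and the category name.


LEFT JOIN keeps every row from products (the left table); where category_id has no match in categories, the category columns become NULL. Walk through each product:
  - product 1 (Monitor): category_id=NULL, no match -> kept with NULL
  - product 2 (Pen): category_id=2 -> matches Outdoor
  - product 3 (Desk): category_id=2 -> matches Outdoor
  - product 4 (Cable): category_id=3 -> matches Kitchen
  - product 5 (Stapler): category_id=2 -> matches Outdoor
  - product 6 (Camera): category_id=NULL, no match -> kept with NULL
All 6 rows appear; 2 have NULL category.

SQL:
SELECT a.name, b.name AS category
FROM products a
LEFT JOIN categories b ON a.category_id = b.id

Result:
name    | category
--------+---------
Monitor | NULL    
Pen     | Outdoor 
Desk    | Outdoor 
Cable   | Kitchen 
Stapler | Outdoor 
Camera  | NULL    


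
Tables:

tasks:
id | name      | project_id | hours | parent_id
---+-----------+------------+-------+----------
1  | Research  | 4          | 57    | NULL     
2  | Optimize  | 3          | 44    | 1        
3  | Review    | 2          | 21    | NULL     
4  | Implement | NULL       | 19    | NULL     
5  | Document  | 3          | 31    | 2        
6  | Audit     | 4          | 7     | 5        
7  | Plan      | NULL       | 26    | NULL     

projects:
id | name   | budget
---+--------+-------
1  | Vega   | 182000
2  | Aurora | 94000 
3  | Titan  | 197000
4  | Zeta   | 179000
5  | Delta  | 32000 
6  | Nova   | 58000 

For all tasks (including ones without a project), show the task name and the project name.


LEFT JOIN keeps every row from tasks (the left table); where project_id has no match in projects, the project columns become NULL. Walk through each task:
  - task 1 (Research): project_id=4 -> matches Zeta
  - task 2 (Optimize): project_id=3 -> matches Titan
  - task 3 (Review): project_id=2 -> matches Aurora
  - task 4 (Implement): project_id=NULL, no match -> kept with NULL
  - task 5 (Document): project_id=3 -> matches Titan
  - task 6 (Audit): project_id=4 -> matches Zeta
  - task 7 (Plan): project_id=NULL, no match -> kept with NULL
All 7 rows appear; 2 have NULL project.

SQL:
SELECT a.name, b.name AS project
FROM tasks a
LEFT JOIN projects b ON a.project_id = b.id

Result:
name      | project
----------+--------
Research  | Zeta   
Optimize  | Titan  
Review    | Aurora 
Implement | NULL   
Document  | Titan  
Audit     | Zeta   
Plan      | NULL   


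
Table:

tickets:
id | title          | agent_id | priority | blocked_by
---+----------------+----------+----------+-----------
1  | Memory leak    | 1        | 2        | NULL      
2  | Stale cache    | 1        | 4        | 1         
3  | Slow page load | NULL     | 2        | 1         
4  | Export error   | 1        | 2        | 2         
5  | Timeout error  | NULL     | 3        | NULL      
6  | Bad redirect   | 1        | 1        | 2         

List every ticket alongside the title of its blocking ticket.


This is a self-join: tickets is joined to a second copy of itself, matching each row's blocked_by to another row's id. Use LEFT JOIN so rows with blocked_by=NULL are kept.
  - ticket 1 (Memory leak): blocked_by=NULL -> NULL
  - ticket 2 (Stale cache): blocked_by=1 -> Memory leak
  - ticket 3 (Slow page load): blocked_by=1 -> Memory leak
  - ticket 4 (Export error): blocked_by=2 -> Stale cache
  - ticket 5 (Timeout error): blocked_by=NULL -> NULL
  - ticket 6 (Bad redirect): blocked_by=2 -> Stale cache

SQL:
SELECT a.title AS item, b.title AS blocked_by
FROM tickets a
LEFT JOIN tickets b ON a.blocked_by = b.id

Result:
item           | blocked_by 
---------------+------------
Memory leak    | NULL       
Stale cache    | Memory leak
Slow page load | Memory leak
Export error   | Stale cache
Timeout error  | NULL       
Bad redirect   | Stale cache


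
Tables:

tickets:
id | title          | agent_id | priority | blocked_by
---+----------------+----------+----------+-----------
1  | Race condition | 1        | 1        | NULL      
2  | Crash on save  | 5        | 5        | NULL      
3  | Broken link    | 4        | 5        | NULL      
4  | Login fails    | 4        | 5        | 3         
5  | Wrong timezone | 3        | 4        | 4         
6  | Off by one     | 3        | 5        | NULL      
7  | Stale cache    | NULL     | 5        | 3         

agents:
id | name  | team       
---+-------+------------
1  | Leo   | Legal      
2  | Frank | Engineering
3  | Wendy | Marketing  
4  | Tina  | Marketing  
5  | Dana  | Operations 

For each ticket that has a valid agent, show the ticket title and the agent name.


INNER JOIN keeps only tickets rows whose agent_id matches an id in agents. Walk through each ticket:
  - ticket 1 (Race condition): agent_id=1 -> matches Leo
  - ticket 2 (Crash on save): agent_id=5 -> matches Dana
  - ticket 3 (Broken link): agent_id=4 -> matches Tina
  - ticket 4 (Login fails): agent_id=4 -> matches Tina
  - ticket 5 (Wrong timezone): agent_id=3 -> matches Wendy
  - ticket 6 (Off by one): agent_id=3 -> matches Wendy
  - ticket 7 (Stale cache): agent_id=NULL, no match -> dropped
So 1 of 7 rows is dropped.

SQL:
SELECT a.title, b.name AS agent
FROM tickets a
INNER JOIN agents b ON a.agent_id = b.id

Result:
title          | agent
---------------+------
Race condition | Leo  
Crash on save  | Dana 
Broken link    | Tina 
Login fails    | Tina 
Wrong timezone | Wendy
Off by one     | Wendy


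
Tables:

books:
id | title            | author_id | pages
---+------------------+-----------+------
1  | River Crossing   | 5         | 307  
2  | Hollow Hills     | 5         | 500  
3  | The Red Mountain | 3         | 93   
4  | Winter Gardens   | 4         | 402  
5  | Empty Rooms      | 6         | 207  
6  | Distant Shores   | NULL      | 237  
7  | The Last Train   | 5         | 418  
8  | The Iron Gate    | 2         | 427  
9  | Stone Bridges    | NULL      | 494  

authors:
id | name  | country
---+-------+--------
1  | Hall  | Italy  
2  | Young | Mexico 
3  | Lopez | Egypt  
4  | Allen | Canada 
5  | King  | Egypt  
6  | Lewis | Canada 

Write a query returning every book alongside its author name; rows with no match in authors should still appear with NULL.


LEFT JOIN keeps every row from books (the left table); where author_id has no match in authors, the author columns become NULL. Walk through each book:
  - book 1 (River Crossing): author_id=5 -> matches King
  - book 2 (Hollow Hills): author_id=5 -> matches King
  - book 3 (The Red Mountain): author_id=3 -> matches Lopez
  - book 4 (Winter Gardens): author_id=4 -> matches Allen
  - book 5 (Empty Rooms): author_id=6 -> matches Lewis
  - book 6 (Distant Shores): author_id=NULL, no match -> kept with NULL
  - book 7 (The Last Train): author_id=5 -> matches King
  - book 8 (The Iron Gate): author_id=2 -> matches Young
  - book 9 (Stone Bridges): author_id=NULL, no match -> kept with NULL
All 9 rows appear; 2 have NULL author.

SQL:
SELECT a.title, b.name AS author
FROM books a
LEFT JOIN authors b ON a.author_id = b.id

Result:
title            | author
-----------------+-------
River Crossing   | King  
Hollow Hills     | King  
The Red Mountain | Lopez 
Winter Gardens   | Allen 
Empty Rooms      | Lewis 
Distant Shores   | NULL  
The Last Train   | King  
The Iron Gate    | Young 
Stone Bridges    | NULL  


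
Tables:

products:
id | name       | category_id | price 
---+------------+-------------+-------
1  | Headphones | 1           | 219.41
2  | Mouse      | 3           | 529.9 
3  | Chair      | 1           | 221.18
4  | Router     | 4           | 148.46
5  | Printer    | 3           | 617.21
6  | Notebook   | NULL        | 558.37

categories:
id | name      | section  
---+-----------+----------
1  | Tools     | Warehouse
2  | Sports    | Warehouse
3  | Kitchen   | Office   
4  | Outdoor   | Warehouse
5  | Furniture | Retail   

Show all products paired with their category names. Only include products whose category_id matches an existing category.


INNER JOIN keeps only products rows whose category_id matches an id in categories. Walk through each product:
  - product 1 (Headphones): category_id=1 -> matches Tools
  - product 2 (Mouse): category_id=3 -> matches Kitchen
  - product 3 (Chair): category_id=1 -> matches Tools
  - product 4 (Router): category_id=4 -> matches Outdoor
  - product 5 (Printer): category_id=3 -> matches Kitchen
  - product 6 (Notebook): category_id=NULL, no match -> dropped
So 1 of 6 rows is dropped.

SQL:
SELECT a.name, b.name AS category
FROM products a
INNER JOIN categories b ON a.category_id = b.id

Result:
name       | category
-----------+---------
Headphones | Tools   
Mouse      | Kitchen 
Chair      | Tools   
Router     | Outdoor 
Printer    | Kitchen 


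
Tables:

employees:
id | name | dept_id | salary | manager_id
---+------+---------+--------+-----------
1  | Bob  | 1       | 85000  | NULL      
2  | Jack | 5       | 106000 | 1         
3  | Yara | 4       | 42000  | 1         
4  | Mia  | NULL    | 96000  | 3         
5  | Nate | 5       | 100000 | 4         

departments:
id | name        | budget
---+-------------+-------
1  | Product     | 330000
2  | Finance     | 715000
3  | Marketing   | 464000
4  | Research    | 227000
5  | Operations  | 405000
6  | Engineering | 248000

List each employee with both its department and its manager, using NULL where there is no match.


Two LEFT JOINs from the same base table employees: one to departments via dept_id, one to employees itself via manager_id. Both are LEFT so every employee is preserved.
Match against departments:
  - employee 1 (Bob): dept_id=1 -> matches Product
  - employee 2 (Jack): dept_id=5 -> matches Operations
  - employee 3 (Yara): dept_id=4 -> matches Research
  - employee 4 (Mia): dept_id=NULL, no match -> kept with NULL
  - employee 5 (Nate): dept_id=5 -> matches Operations
Match against employees (self):
  - employee 1 (Bob): manager_id=NULL -> NULL
  - employee 2 (Jack): manager_id=1 -> Bob
  - employee 3 (Yara): manager_id=1 -> Bob
  - employee 4 (Mia): manager_id=3 -> Yara
  - employee 5 (Nate): manager_id=4 -> Mia

SQL:
SELECT a.name, b.name AS department, c.name AS manager
FROM employees a
LEFT JOIN departments b ON a.dept_id = b.id
LEFT JOIN employees c ON a.manager_id = c.id

Result:
name | department | manager
-----+------------+--------
Bob  | Product    | NULL   
Jack | Operations | Bob    
Yara | Research   | Bob    
Mia  | NULL       | Yara   
Nate | Operations | Mia    


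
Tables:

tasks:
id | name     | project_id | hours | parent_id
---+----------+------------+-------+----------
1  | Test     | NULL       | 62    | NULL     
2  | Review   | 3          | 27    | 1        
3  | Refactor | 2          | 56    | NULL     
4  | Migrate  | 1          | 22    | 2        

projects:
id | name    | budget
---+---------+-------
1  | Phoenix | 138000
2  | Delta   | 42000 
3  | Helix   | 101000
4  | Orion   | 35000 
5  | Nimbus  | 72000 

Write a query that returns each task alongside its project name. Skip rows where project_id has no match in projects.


INNER JOIN keeps only tasks rows whose project_id matches an id in projects. Walk through each task:
  - task 1 (Test): project_id=NULL, no match -> dropped
  - task 2 (Review): project_id=3 -> matches Helix
  - task 3 (Refactor): project_id=2 -> matches Delta
  - task 4 (Migrate): project_id=1 -> matches Phoenix
So 1 of 4 rows is dropped.

SQL:
SELECT a.name, b.name AS project
FROM tasks a
INNER JOIN projects b ON a.project_id = b.id

Result:
name     | project
---------+--------
Review   | Helix  
Refactor | Delta  
Migrate  | Phoenix


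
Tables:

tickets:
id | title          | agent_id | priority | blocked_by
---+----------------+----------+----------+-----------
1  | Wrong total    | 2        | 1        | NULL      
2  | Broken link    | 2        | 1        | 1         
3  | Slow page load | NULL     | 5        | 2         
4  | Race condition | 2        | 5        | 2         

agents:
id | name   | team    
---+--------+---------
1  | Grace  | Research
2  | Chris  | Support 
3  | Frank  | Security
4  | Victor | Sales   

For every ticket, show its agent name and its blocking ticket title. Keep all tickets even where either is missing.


Two LEFT JOINs from the same base table tickets: one to agents via agent_id, one to tickets itself via blocked_by. Both are LEFT so every ticket is preserved.
Match against agents:
  - ticket 1 (Wrong total): agent_id=2 -> matches Chris
  - ticket 2 (Broken link): agent_id=2 -> matches Chris
  - ticket 3 (Slow page load): agent_id=NULL, no match -> kept with NULL
  - ticket 4 (Race condition): agent_id=2 -> matches Chris
Match against tickets (self):
  - ticket 1 (Wrong total): blocked_by=NULL -> NULL
  - ticket 2 (Broken link): blocked_by=1 -> Wrong total
  - ticket 3 (Slow page load): blocked_by=2 -> Broken link
  - ticket 4 (Race condition): blocked_by=2 -> Broken link

SQL:
SELECT a.title, b.name AS agent, c.title AS blocked_by
FROM tickets a
LEFT JOIN agents b ON a.agent_id = b.id
LEFT JOIN tickets c ON a.blocked_by = c.id

Result:
title          | agent | blocked_by 
---------------+-------+------------
Wrong total    | Chris | NULL       
Broken link    | Chris | Wrong total
Slow page load | NULL  | Broken link
Race condition | Chris | Broken link


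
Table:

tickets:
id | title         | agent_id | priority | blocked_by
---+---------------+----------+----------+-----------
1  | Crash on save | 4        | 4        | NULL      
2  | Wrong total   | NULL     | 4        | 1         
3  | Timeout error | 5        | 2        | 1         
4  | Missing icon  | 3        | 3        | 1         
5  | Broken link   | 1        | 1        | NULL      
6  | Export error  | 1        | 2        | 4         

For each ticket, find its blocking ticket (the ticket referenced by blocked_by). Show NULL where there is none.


This is a self-join: tickets is joined to a second copy of itself, matching each row's blocked_by to another row's id. Use LEFT JOIN so rows with blocked_by=NULL are kept.
  - ticket 1 (Crash on save): blocked_by=NULL -> NULL
  - ticket 2 (Wrong total): blocked_by=1 -> Crash on save
  - ticket 3 (Timeout error): blocked_by=1 -> Crash on save
  - ticket 4 (Missing icon): blocked_by=1 -> Crash on save
  - ticket 5 (Broken link): blocked_by=NULL -> NULL
  - ticket 6 (Export error): blocked_by=4 -> Missing icon

SQL:
SELECT a.title AS item, b.title AS blocked_by
FROM tickets a
LEFT JOIN tickets b ON a.blocked_by = b.id

Result:
item          | blocked_by   
--------------+--------------
Crash on save | NULL         
Wrong total   | Crash on save
Timeout error | Crash on save
Missing icon  | Crash on save
Broken link   | NULL         
Export error  | Missing icon 


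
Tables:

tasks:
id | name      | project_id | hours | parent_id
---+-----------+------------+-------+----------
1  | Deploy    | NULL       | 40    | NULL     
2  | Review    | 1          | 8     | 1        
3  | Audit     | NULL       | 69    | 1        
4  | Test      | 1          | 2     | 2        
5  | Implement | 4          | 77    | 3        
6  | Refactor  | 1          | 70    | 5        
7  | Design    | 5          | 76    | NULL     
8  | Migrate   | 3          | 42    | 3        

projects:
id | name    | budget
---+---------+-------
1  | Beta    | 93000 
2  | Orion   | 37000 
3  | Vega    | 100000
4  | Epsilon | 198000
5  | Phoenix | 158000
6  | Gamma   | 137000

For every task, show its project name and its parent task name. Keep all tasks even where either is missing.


Two LEFT JOINs from the same base table tasks: one to projects via project_id, one to tasks itself via parent_id. Both are LEFT so every task is preserved.
Match against projects:
  - task 1 (Deploy): project_id=NULL, no match -> kept with NULL
  - task 2 (Review): project_id=1 -> matches Beta
  - task 3 (Audit): project_id=NULL, no match -> kept with NULL
  - task 4 (Test): project_id=1 -> matches Beta
  - task 5 (Implement): project_id=4 -> matches Epsilon
  - task 6 (Refactor): project_id=1 -> matches Beta
  - task 7 (Design): project_id=5 -> matches Phoenix
  - task 8 (Migrate): project_id=3 -> matches Vega
Match against tasks (self):
  - task 1 (Deploy): parent_id=NULL -> NULL
  - task 2 (Review): parent_id=1 -> Deploy
  - task 3 (Audit): parent_id=1 -> Deploy
  - task 4 (Test): parent_id=2 -> Review
  - task 5 (Implement): parent_id=3 -> Audit
  - task 6 (Refactor): parent_id=5 -> Implement
  - task 7 (Design): parent_id=NULL -> NULL
  - task 8 (Migrate): parent_id=3 -> Audit

SQL:
SELECT a.name, b.name AS project, c.name AS parent
FROM tasks a
LEFT JOIN projects b ON a.project_id = b.id
LEFT JOIN tasks c ON a.parent_id = c.id

Result:
name      | project | parent   
----------+---------+----------
Deploy    | NULL    | NULL     
Review    | Beta    | Deploy   
Audit     | NULL    | Deploy   
Test      | Beta    | Review   
Implement | Epsilon | Audit    
Refactor  | Beta    | Implement
Design    | Phoenix | NULL     
Migrate   | Vega    | Audit    


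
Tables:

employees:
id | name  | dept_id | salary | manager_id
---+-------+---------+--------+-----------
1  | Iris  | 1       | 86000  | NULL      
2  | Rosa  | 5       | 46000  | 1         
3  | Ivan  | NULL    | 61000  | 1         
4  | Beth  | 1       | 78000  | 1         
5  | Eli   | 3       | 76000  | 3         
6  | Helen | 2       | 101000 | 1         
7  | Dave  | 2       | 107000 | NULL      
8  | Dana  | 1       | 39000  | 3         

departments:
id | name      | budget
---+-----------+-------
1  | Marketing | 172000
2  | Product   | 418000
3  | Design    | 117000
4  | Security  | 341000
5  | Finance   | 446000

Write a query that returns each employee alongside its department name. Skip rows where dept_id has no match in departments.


INNER JOIN keeps only employees rows whose dept_id matches an id in departments. Walk through each employee:
  - employee 1 (Iris): dept_id=1 -> matches Marketing
  - employee 2 (Rosa): dept_id=5 -> matches Finance
  - employee 3 (Ivan): dept_id=NULL, no match -> dropped
  - employee 4 (Beth): dept_id=1 -> matches Marketing
  - employee 5 (Eli): dept_id=3 -> matches Design
  - employee 6 (Helen): dept_id=2 -> matches Product
  - employee 7 (Dave): dept_id=2 -> matches Product
  - employee 8 (Dana): dept_id=1 -> matches Marketing
So 1 of 8 rows is dropped.

SQL:
SELECT a.name, b.name AS department
FROM employees a
INNER JOIN departments b ON a.dept_id = b.id

Result:
name  | department
------+-----------
Iris  | Marketing 
Rosa  | Finance   
Beth  | Marketing 
Eli   | Design    
Helen | Product   
Dave  | Product   
Dana  | Marketing 


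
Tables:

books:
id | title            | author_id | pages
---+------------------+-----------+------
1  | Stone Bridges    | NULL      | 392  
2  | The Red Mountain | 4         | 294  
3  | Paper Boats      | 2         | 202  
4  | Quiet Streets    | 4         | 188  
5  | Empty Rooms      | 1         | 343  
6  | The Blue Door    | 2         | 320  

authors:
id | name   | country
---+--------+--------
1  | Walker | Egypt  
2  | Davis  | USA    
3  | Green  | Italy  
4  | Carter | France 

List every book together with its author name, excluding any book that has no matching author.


INNER JOIN keeps only books rows whose author_id matches an id in authors. Walk through each book:
  - book 1 (Stone Bridges): author_id=NULL, no match -> dropped
  - book 2 (The Red Mountain): author_id=4 -> matches Carter
  - book 3 (Paper Boats): author_id=2 -> matches Davis
  - book 4 (Quiet Streets): author_id=4 -> matches Carter
  - book 5 (Empty Rooms): author_id=1 -> matches Walker
  - book 6 (The Blue Door): author_id=2 -> matches Davis
So 1 of 6 rows is dropped.

SQL:
SELECT a.title, b.name AS author
FROM books a
INNER JOIN authors b ON a.author_id = b.id

Result:
title            | author
-----------------+-------
The Red Mountain | Carter
Paper Boats      | Davis 
Quiet Streets    | Carter
Empty Rooms      | Walker
The Blue Door    | Davis 


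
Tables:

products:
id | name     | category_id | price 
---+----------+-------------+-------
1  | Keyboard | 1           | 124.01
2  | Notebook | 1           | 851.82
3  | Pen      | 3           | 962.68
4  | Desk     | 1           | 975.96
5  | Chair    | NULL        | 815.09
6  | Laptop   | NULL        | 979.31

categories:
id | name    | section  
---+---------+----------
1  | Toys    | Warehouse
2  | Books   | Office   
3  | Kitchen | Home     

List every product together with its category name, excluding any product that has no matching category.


INNER JOIN keeps only products rows whose category_id matches an id in categories. Walk through each product:
  - product 1 (Keyboard): category_id=1 -> matches Toys
  - product 2 (Notebook): category_id=1 -> matches Toys
  - product 3 (Pen): category_id=3 -> matches Kitchen
  - product 4 (Desk): category_id=1 -> matches Toys
  - product 5 (Chair): category_id=NULL, no match -> dropped
  - product 6 (Laptop): category_id=NULL, no match -> dropped
So 2 of 6 rows are dropped.

SQL:
SELECT a.name, b.name AS category
FROM products a
INNER JOIN categories b ON a.category_id = b.id

Result:
name     | category
---------+---------
Keyboard | Toys    
Notebook | Toys    
Pen      | Kitchen 
Desk     | Toys    


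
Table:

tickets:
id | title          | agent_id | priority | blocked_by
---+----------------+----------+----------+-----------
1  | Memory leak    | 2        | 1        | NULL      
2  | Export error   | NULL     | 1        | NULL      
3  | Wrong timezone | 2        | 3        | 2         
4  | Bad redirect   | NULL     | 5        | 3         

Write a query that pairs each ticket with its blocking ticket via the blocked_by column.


This is a self-join: tickets is joined to a second copy of itself, matching each row's blocked_by to another row's id. Use LEFT JOIN so rows with blocked_by=NULL are kept.
  - ticket 1 (Memory leak): blocked_by=NULL -> NULL
  - ticket 2 (Export error): blocked_by=NULL -> NULL
  - ticket 3 (Wrong timezone): blocked_by=2 -> Export error
  - ticket 4 (Bad redirect): blocked_by=3 -> Wrong timezone

SQL:
SELECT a.title AS item, b.title AS blocked_by
FROM tickets a
LEFT JOIN tickets b ON a.blocked_by = b.id

Result:
item           | blocked_by    
---------------+---------------
Memory leak    | NULL          
Export error   | NULL          
Wrong timezone | Export error  
Bad redirect   | Wrong timezone


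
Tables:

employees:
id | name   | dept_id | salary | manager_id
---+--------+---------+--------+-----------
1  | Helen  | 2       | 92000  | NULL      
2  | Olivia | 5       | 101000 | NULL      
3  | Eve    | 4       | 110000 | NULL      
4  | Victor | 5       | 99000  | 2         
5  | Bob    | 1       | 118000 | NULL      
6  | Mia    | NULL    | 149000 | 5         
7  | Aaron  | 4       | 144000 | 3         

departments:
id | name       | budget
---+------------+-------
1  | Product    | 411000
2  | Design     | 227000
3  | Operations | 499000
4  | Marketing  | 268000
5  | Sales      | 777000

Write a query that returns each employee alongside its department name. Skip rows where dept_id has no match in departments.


INNER JOIN keeps only employees rows whose dept_id matches an id in departments. Walk through each employee:
  - employee 1 (Helen): dept_id=2 -> matches Design
  - employee 2 (Olivia): dept_id=5 -> matches Sales
  - employee 3 (Eve): dept_id=4 -> matches Marketing
  - employee 4 (Victor): dept_id=5 -> matches Sales
  - employee 5 (Bob): dept_id=1 -> matches Product
  - employee 6 (Mia): dept_id=NULL, no match -> dropped
  - employee 7 (Aaron): dept_id=4 -> matches Marketing
So 1 of 7 rows is dropped.

SQL:
SELECT a.name, b.name AS department
FROM employees a
INNER JOIN departments b ON a.dept_id = b.id

Result:
name   | department
-------+-----------
Helen  | Design    
Olivia | Sales     
Eve    | Marketing 
Victor | Sales     
Bob    | Product   
Aaron  | Marketing 


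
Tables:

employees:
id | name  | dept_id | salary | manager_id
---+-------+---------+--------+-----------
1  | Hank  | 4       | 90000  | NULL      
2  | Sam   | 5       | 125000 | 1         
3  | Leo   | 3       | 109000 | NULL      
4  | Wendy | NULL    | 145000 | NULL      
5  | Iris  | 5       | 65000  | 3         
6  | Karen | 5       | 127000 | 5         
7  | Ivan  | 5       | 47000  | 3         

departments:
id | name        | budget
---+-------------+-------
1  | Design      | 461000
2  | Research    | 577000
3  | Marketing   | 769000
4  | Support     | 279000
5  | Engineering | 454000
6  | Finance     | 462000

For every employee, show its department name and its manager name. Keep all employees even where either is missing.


Two LEFT JOINs from the same base table employees: one to departments via dept_id, one to employees itself via manager_id. Both are LEFT so every employee is preserved.
Match against departments:
  - employee 1 (Hank): dept_id=4 -> matches Support
  - employee 2 (Sam): dept_id=5 -> matches Engineering
  - employee 3 (Leo): dept_id=3 -> matches Marketing
  - employee 4 (Wendy): dept_id=NULL, no match -> kept with NULL
  - employee 5 (Iris): dept_id=5 -> matches Engineering
  - employee 6 (Karen): dept_id=5 -> matches Engineering
  - employee 7 (Ivan): dept_id=5 -> matches Engineering
Match against employees (self):
  - employee 1 (Hank): manager_id=NULL -> NULL
  - employee 2 (Sam): manager_id=1 -> Hank
  - employee 3 (Leo): manager_id=NULL -> NULL
  - employee 4 (Wendy): manager_id=NULL -> NULL
  - employee 5 (Iris): manager_id=3 -> Leo
  - employee 6 (Karen): manager_id=5 -> Iris
  - employee 7 (Ivan): manager_id=3 -> Leo

SQL:
SELECT a.name, b.name AS department, c.name AS manager
FROM employees a
LEFT JOIN departments b ON a.dept_id = b.id
LEFT JOIN employees c ON a.manager_id = c.id

Result:
name  | department  | manager
------+-------------+--------
Hank  | Support     | NULL   
Sam   | Engineering | Hank   
Leo   | Marketing   | NULL   
Wendy | NULL        | NULL   
Iris  | Engineering | Leo    
Karen | Engineering | Iris   
Ivan  | Engineering | Leo    


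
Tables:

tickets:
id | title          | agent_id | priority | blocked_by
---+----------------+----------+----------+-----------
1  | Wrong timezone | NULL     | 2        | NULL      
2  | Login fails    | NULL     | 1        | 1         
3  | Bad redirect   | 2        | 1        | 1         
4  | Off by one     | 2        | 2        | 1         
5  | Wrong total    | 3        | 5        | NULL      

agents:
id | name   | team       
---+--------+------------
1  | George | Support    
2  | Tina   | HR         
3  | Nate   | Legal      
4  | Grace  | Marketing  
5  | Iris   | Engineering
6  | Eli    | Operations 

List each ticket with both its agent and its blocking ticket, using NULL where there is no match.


Two LEFT JOINs from the same base table tickets: one to agents via agent_id, one to tickets itself via blocked_by. Both are LEFT so every ticket is preserved.
Match against agents:
  - ticket 1 (Wrong timezone): agent_id=NULL, no match -> kept with NULL
  - ticket 2 (Login fails): agent_id=NULL, no match -> kept with NULL
  - ticket 3 (Bad redirect): agent_id=2 -> matches Tina
  - ticket 4 (Off by one): agent_id=2 -> matches Tina
  - ticket 5 (Wrong total): agent_id=3 -> matches Nate
Match against tickets (self):
  - ticket 1 (Wrong timezone): blocked_by=NULL -> NULL
  - ticket 2 (Login fails): blocked_by=1 -> Wrong timezone
  - ticket 3 (Bad redirect): blocked_by=1 -> Wrong timezone
  - ticket 4 (Off by one): blocked_by=1 -> Wrong timezone
  - ticket 5 (Wrong total): blocked_by=NULL -> NULL

SQL:
SELECT a.title, b.name AS agent, c.title AS blocked_by
FROM tickets a
LEFT JOIN agents b ON a.agent_id = b.id
LEFT JOIN tickets c ON a.blocked_by = c.id

Result:
title          | agent | blocked_by    
---------------+-------+---------------
Wrong timezone | NULL  | NULL          
Login fails    | NULL  | Wrong timezone
Bad redirect   | Tina  | Wrong timezone
Off by one     | Tina  | Wrong timezone
Wrong total    | Nate  | NULL          


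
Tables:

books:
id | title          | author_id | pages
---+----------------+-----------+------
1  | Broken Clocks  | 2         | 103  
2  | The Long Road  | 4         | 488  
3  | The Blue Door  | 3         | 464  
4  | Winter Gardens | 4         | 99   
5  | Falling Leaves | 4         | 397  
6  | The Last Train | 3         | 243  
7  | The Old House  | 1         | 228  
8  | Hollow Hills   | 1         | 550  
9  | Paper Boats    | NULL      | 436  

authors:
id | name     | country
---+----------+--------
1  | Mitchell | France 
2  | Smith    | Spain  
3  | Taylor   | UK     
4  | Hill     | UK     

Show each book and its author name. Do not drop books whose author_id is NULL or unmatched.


LEFT JOIN keeps every row from books (the left table); where author_id has no match in authors, the author columns become NULL. Walk through each book:
  - book 1 (Broken Clocks): author_id=2 -> matches Smith
  - book 2 (The Long Road): author_id=4 -> matches Hill
  - book 3 (The Blue Door): author_id=3 -> matches Taylor
  - book 4 (Winter Gardens): author_id=4 -> matches Hill
  - book 5 (Falling Leaves): author_id=4 -> matches Hill
  - book 6 (The Last Train): author_id=3 -> matches Taylor
  - book 7 (The Old House): author_id=1 -> matches Mitchell
  - book 8 (Hollow Hills): author_id=1 -> matches Mitchell
  - book 9 (Paper Boats): author_id=NULL, no match -> kept with NULL
All 9 rows appear; 1 has NULL author.

SQL:
SELECT a.title, b.name AS author
FROM books a
LEFT JOIN authors b ON a.author_id = b.id

Result:
title          | author  
---------------+---------
Broken Clocks  | Smith   
The Long Road  | Hill    
The Blue Door  | Taylor  
Winter Gardens | Hill    
Falling Leaves | Hill    
The Last Train | Taylor  
The Old House  | Mitchell
Hollow Hills   | Mitchell
Paper Boats    | NULL    


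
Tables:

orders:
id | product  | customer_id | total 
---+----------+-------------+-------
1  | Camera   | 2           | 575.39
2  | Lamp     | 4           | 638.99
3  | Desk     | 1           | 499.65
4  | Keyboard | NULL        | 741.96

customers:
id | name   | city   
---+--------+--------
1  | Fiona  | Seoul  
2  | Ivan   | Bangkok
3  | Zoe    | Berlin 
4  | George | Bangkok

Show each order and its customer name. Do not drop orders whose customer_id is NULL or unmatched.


LEFT JOIN keeps every row from orders (the left table); where customer_id has no match in customers, the customer columns become NULL. Walk through each order:
  - order 1 (Camera): customer_id=2 -> matches Ivan
  - order 2 (Lamp): customer_id=4 -> matches George
  - order 3 (Desk): customer_id=1 -> matches Fiona
  - order 4 (Keyboard): customer_id=NULL, no match -> kept with NULL
All 4 rows appear; 1 has NULL customer.

SQL:
SELECT a.product, b.name AS customer
FROM orders a
LEFT JOIN customers b ON a.customer_id = b.id

Result:
product  | customer
---------+---------
Camera   | Ivan    
Lamp     | George  
Desk     | Fiona   
Keyboard | NULL    
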